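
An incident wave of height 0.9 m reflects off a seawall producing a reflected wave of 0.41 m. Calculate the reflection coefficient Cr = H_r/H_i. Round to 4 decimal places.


Cr = H_r / H_i
Cr = 0.41 / 0.9
Cr = 0.4556

0.4556


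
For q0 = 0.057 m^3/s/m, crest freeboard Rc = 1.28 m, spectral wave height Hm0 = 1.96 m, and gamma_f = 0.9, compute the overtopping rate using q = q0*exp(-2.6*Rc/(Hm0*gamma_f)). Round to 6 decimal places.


q = q0 * exp(-2.6 * Rc / (Hm0 * gamma_f))
Exponent = -2.6 * 1.28 / (1.96 * 0.9)
= -2.6 * 1.28 / 1.7640
= -1.886621
exp(-1.886621) = 0.151583
q = 0.057 * 0.151583
q = 0.008640 m^3/s/m

0.008640


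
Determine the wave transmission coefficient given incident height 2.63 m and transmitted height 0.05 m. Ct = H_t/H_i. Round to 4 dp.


Ct = H_t / H_i
Ct = 0.05 / 2.63
Ct = 0.0190

0.0190


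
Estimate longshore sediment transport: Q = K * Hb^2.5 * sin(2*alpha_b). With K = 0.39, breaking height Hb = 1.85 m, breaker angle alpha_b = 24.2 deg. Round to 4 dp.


Q = K * Hb^2.5 * sin(2 * alpha_b)
Hb^2.5 = 1.85^2.5 = 4.655103
sin(2 * 24.2) = sin(48.4) = 0.747798
Q = 0.39 * 4.655103 * 0.747798
Q = 1.3576 m^3/s

1.3576


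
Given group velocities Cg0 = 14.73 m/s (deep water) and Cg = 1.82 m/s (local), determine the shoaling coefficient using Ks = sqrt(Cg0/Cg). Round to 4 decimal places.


Ks = sqrt(Cg0 / Cg)
Ks = sqrt(14.73 / 1.82)
Ks = sqrt(8.0934)
Ks = 2.8449

2.8449


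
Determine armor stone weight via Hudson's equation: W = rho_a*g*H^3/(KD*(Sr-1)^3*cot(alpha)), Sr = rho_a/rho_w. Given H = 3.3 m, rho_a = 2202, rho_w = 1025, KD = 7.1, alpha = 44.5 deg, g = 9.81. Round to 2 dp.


Sr = rho_a / rho_w = 2202 / 1025 = 2.148293
(Sr - 1) = 1.148293
(Sr - 1)^3 = 1.514111
cot(44.5) = 1 / tan(44.5) = 1 / 0.982697 = 1.017607
Numerator = 2202 * 9.81 * 3.3^3 = 776297.4179
Denominator = 7.1 * 1.514111 * 1.017607 = 10.939473
W = 776297.4179 / 10.939473
W = 70962.96 N

70962.96


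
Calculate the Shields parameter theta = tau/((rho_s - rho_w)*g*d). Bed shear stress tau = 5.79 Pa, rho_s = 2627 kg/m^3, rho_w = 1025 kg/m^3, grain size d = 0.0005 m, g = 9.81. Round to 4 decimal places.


theta = tau / ((rho_s - rho_w) * g * d)
rho_s - rho_w = 2627 - 1025 = 1602
Denominator = 1602 * 9.81 * 0.0005 = 7.857810
theta = 5.79 / 7.857810
theta = 0.7368

0.7368


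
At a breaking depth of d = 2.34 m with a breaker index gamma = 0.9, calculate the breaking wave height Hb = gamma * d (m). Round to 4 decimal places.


Hb = gamma * d
Hb = 0.9 * 2.34
Hb = 2.1060 m

2.1060


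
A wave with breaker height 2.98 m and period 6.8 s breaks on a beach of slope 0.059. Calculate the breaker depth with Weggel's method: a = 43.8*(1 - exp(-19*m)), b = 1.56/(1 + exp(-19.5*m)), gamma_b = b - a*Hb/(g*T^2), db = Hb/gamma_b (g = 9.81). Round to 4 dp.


a = 43.8 * (1 - exp(-19 * m))
exp(-19 * 0.059) = exp(-1.1210) = 0.325954
a = 43.8 * (1 - 0.325954) = 29.523229
b = 1.56 / (1 + exp(-19.5 * m))
exp(-19.5 * 0.059) = exp(-1.1505) = 0.316478
b = 1.56 / (1 + 0.316478) = 1.184979
Hb / (g * T^2) = 2.98 / (9.81 * 6.8^2) = 2.98 / 453.6144 = 0.00656946
gamma_b = b - a * Hb/(g*T^2) = 1.184979 - 29.523229 * 0.00656946 = 0.991028
db = Hb / gamma_b = 2.98 / 0.991028
db = 3.0070 m

3.0070


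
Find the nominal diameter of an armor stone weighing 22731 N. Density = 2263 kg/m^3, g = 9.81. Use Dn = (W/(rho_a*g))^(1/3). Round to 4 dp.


V = W / (rho_a * g)
V = 22731 / (2263 * 9.81)
V = 22731 / 22200.03
V = 1.023918 m^3
Dn = V^(1/3) = 1.023918^(1/3)
Dn = 1.0079 m

1.0079


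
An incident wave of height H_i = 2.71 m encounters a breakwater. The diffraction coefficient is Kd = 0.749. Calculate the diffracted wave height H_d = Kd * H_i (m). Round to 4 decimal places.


H_d = Kd * H_i
H_d = 0.749 * 2.71
H_d = 2.0298 m

2.0298


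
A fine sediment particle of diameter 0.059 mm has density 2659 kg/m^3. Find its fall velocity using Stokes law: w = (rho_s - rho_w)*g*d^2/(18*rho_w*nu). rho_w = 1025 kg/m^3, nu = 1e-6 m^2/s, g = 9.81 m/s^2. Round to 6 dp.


w = (rho_s - rho_w) * g * d^2 / (18 * rho_w * nu)
d = 0.059 mm = 0.000059 m
rho_s - rho_w = 2659 - 1025 = 1634
Numerator = 1634 * 9.81 * (0.000059)^2 = 0.000055798829
Denominator = 18 * 1025 * 1e-6 = 0.018450
w = 0.003024 m/s

0.003024


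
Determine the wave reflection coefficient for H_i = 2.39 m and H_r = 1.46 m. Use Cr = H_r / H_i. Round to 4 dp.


Cr = H_r / H_i
Cr = 1.46 / 2.39
Cr = 0.6109

0.6109


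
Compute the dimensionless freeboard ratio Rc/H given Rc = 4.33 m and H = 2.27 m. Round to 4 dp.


Relative freeboard = Rc / H
= 4.33 / 2.27
= 1.9075

1.9075


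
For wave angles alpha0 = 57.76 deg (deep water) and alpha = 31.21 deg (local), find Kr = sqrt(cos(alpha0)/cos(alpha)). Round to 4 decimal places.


Kr = sqrt(cos(alpha0) / cos(alpha))
cos(57.76) = 0.533467
cos(31.21) = 0.855274
Kr = sqrt(0.533467 / 0.855274)
Kr = sqrt(0.623738)
Kr = 0.7898

0.7898


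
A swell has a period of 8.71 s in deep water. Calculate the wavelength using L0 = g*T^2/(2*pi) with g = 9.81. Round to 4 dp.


L0 = g * T^2 / (2 * pi)
L0 = 9.81 * 8.71^2 / (2 * pi)
L0 = 9.81 * 75.8641 / 6.28319
L0 = 744.2268 / 6.28319
L0 = 118.4474 m

118.4474


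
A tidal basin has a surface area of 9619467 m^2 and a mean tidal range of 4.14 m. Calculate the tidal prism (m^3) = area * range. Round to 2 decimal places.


Tidal prism = Area * Tidal range
P = 9619467 * 4.14
P = 39824593.38 m^3

39824593.38


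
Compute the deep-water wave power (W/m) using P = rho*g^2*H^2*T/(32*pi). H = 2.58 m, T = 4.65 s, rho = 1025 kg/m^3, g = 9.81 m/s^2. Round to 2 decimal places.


P = rho * g^2 * H^2 * T / (32 * pi)
P = 1025 * 9.81^2 * 2.58^2 * 4.65 / (32 * pi)
P = 1025 * 96.2361 * 6.6564 * 4.65 / 100.53096
P = 30370.67 W/m

30370.67


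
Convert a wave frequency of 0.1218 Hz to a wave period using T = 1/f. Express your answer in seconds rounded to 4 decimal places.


T = 1 / f
T = 1 / 0.1218
T = 8.2102 s

8.2102


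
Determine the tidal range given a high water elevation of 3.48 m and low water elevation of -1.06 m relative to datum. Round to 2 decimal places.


Tidal range = High water - Low water
Tidal range = 3.48 - (-1.06)
Tidal range = 4.54 m

4.54


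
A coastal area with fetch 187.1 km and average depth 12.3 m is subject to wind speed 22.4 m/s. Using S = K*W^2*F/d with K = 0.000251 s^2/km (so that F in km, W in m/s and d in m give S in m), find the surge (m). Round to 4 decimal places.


S = K * W^2 * F / d
W^2 = 22.4^2 = 501.76
S = 0.000251 * 501.76 * 187.1 / 12.3
Numerator = 0.000251 * 501.76 * 187.1 = 23.563703
S = 23.563703 / 12.3 = 1.9157 m

1.9157


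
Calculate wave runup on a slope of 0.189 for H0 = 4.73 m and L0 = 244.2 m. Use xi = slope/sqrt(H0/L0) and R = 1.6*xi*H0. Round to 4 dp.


xi = slope / sqrt(H0/L0)
H0/L0 = 4.73/244.2 = 0.019369
sqrt(0.019369) = 0.139174
xi = 0.189 / 0.139174 = 1.358013
R = 1.6 * xi * H0 = 1.6 * 1.358013 * 4.73
R = 10.2774 m

10.2774


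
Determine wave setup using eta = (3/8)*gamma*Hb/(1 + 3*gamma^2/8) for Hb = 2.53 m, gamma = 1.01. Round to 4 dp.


eta = (3/8) * gamma * Hb / (1 + 3*gamma^2/8)
Numerator = (3/8) * 1.01 * 2.53 = 0.958237
Denominator = 1 + 3*1.01^2/8 = 1 + 0.382538 = 1.382538
eta = 0.958237 / 1.382538
eta = 0.6931 m

0.6931


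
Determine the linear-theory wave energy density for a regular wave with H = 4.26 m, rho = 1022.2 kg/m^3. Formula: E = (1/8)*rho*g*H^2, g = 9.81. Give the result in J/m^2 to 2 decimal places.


E = (1/8) * rho * g * H^2
E = (1/8) * 1022.2 * 9.81 * 4.26^2
E = 0.125 * 1022.2 * 9.81 * 18.1476
E = 22747.52 J/m^2

22747.52


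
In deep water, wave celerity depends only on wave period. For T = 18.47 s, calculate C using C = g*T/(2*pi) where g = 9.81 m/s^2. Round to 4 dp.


We use the deep-water celerity formula:
C = g * T / (2 * pi)
C = 9.81 * 18.47 / (2 * 3.14159...)
C = 181.190700 / 6.283185
C = 28.8374 m/s

28.8374


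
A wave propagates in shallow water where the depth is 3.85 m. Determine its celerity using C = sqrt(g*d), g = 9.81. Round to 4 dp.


Using the shallow-water approximation:
C = sqrt(g * d) = sqrt(9.81 * 3.85)
C = sqrt(37.7685)
C = 6.1456 m/s

6.1456


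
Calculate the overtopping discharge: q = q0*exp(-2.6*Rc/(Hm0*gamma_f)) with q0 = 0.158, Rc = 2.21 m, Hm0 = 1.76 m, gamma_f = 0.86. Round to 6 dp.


q = q0 * exp(-2.6 * Rc / (Hm0 * gamma_f))
Exponent = -2.6 * 2.21 / (1.76 * 0.86)
= -2.6 * 2.21 / 1.5136
= -3.796247
exp(-3.796247) = 0.022455
q = 0.158 * 0.022455
q = 0.003548 m^3/s/m

0.003548


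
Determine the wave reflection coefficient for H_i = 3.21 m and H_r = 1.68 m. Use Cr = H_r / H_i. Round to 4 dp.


Cr = H_r / H_i
Cr = 1.68 / 3.21
Cr = 0.5234

0.5234


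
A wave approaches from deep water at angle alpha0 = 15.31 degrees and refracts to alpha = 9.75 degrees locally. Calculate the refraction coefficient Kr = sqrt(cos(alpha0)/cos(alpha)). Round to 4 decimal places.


Kr = sqrt(cos(alpha0) / cos(alpha))
cos(15.31) = 0.964511
cos(9.75) = 0.985556
Kr = sqrt(0.964511 / 0.985556)
Kr = sqrt(0.978647)
Kr = 0.9893

0.9893


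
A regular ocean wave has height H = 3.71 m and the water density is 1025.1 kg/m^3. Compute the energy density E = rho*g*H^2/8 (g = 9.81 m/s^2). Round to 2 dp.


E = (1/8) * rho * g * H^2
E = (1/8) * 1025.1 * 9.81 * 3.71^2
E = 0.125 * 1025.1 * 9.81 * 13.7641
E = 17301.87 J/m^2

17301.87


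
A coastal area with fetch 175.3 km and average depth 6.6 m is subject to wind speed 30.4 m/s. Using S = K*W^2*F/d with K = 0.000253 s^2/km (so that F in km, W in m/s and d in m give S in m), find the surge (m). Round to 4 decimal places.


S = K * W^2 * F / d
W^2 = 30.4^2 = 924.16
S = 0.000253 * 924.16 * 175.3 / 6.6
Numerator = 0.000253 * 924.16 * 175.3 = 40.987328
S = 40.987328 / 6.6 = 6.2102 m

6.2102


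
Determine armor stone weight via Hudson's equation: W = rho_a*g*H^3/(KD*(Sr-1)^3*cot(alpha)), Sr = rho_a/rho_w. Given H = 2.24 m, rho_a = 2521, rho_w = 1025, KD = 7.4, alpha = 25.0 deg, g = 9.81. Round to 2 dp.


Sr = rho_a / rho_w = 2521 / 1025 = 2.459512
(Sr - 1) = 1.459512
(Sr - 1)^3 = 3.109018
cot(25.0) = 1 / tan(25.0) = 1 / 0.466308 = 2.144507
Numerator = 2521 * 9.81 * 2.24^3 = 277962.3073
Denominator = 7.4 * 3.109018 * 2.144507 = 49.338093
W = 277962.3073 / 49.338093
W = 5633.83 N

5633.83


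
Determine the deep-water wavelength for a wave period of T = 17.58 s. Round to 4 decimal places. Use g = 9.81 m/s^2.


L0 = g * T^2 / (2 * pi)
L0 = 9.81 * 17.58^2 / (2 * pi)
L0 = 9.81 * 309.0564 / 6.28319
L0 = 3031.8433 / 6.28319
L0 = 482.5328 m

482.5328


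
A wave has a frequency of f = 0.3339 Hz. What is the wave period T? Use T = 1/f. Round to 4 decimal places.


T = 1 / f
T = 1 / 0.3339
T = 2.9949 s

2.9949


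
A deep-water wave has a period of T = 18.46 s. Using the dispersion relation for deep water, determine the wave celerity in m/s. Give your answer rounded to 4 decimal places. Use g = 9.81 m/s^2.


We use the deep-water celerity formula:
C = g * T / (2 * pi)
C = 9.81 * 18.46 / (2 * 3.14159...)
C = 181.092600 / 6.283185
C = 28.8218 m/s

28.8218


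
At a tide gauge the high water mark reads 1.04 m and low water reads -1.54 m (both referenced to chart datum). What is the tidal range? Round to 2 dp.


Tidal range = High water - Low water
Tidal range = 1.04 - (-1.54)
Tidal range = 2.58 m

2.58


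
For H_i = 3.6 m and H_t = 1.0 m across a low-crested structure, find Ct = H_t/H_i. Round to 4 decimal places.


Ct = H_t / H_i
Ct = 1.0 / 3.6
Ct = 0.2778

0.2778


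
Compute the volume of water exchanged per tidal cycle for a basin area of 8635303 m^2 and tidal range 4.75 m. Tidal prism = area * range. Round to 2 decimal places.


Tidal prism = Area * Tidal range
P = 8635303 * 4.75
P = 41017689.25 m^3

41017689.25


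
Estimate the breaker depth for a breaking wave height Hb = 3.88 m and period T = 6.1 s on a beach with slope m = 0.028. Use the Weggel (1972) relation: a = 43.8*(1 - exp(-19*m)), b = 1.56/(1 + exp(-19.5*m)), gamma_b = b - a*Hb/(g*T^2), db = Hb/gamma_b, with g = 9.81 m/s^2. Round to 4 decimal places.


a = 43.8 * (1 - exp(-19 * m))
exp(-19 * 0.028) = exp(-0.5320) = 0.587429
a = 43.8 * (1 - 0.587429) = 18.070613
b = 1.56 / (1 + exp(-19.5 * m))
exp(-19.5 * 0.028) = exp(-0.5460) = 0.579262
b = 1.56 / (1 + 0.579262) = 0.987803
Hb / (g * T^2) = 3.88 / (9.81 * 6.1^2) = 3.88 / 365.0301 = 0.01062926
gamma_b = b - a * Hb/(g*T^2) = 0.987803 - 18.070613 * 0.01062926 = 0.795726
db = Hb / gamma_b = 3.88 / 0.795726
db = 4.8761 m

4.8761


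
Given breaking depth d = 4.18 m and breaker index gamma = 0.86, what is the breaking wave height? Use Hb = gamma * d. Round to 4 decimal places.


Hb = gamma * d
Hb = 0.86 * 4.18
Hb = 3.5948 m

3.5948


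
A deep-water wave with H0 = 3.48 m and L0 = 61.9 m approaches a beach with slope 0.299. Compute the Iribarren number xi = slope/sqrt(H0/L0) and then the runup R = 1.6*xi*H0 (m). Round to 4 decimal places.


xi = slope / sqrt(H0/L0)
H0/L0 = 3.48/61.9 = 0.056220
sqrt(0.056220) = 0.237107
xi = 0.299 / 0.237107 = 1.261034
R = 1.6 * xi * H0 = 1.6 * 1.261034 * 3.48
R = 7.0214 m

7.0214


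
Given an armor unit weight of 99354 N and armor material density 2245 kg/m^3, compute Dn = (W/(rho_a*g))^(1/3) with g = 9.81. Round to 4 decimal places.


V = W / (rho_a * g)
V = 99354 / (2245 * 9.81)
V = 99354 / 22023.45
V = 4.511282 m^3
Dn = V^(1/3) = 4.511282^(1/3)
Dn = 1.6523 m

1.6523


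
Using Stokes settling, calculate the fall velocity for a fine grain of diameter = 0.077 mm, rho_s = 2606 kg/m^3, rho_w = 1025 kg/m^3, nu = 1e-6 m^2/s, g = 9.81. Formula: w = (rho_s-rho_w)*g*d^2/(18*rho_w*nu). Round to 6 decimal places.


w = (rho_s - rho_w) * g * d^2 / (18 * rho_w * nu)
d = 0.077 mm = 0.000077 m
rho_s - rho_w = 2606 - 1025 = 1581
Numerator = 1581 * 9.81 * (0.000077)^2 = 0.000091956478
Denominator = 18 * 1025 * 1e-6 = 0.018450
w = 0.004984 m/s

0.004984


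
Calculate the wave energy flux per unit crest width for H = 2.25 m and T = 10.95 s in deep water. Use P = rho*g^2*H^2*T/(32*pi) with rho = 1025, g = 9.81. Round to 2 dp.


P = rho * g^2 * H^2 * T / (32 * pi)
P = 1025 * 9.81^2 * 2.25^2 * 10.95 / (32 * pi)
P = 1025 * 96.2361 * 5.0625 * 10.95 / 100.53096
P = 54392.77 W/m

54392.77


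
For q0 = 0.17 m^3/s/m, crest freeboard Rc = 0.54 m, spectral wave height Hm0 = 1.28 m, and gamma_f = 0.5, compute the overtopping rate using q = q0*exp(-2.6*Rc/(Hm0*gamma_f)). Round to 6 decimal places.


q = q0 * exp(-2.6 * Rc / (Hm0 * gamma_f))
Exponent = -2.6 * 0.54 / (1.28 * 0.5)
= -2.6 * 0.54 / 0.6400
= -2.193750
exp(-2.193750) = 0.111498
q = 0.17 * 0.111498
q = 0.018955 m^3/s/m

0.018955


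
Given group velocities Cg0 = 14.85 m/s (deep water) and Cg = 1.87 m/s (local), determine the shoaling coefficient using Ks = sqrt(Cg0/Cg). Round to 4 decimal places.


Ks = sqrt(Cg0 / Cg)
Ks = sqrt(14.85 / 1.87)
Ks = sqrt(7.9412)
Ks = 2.8180

2.8180


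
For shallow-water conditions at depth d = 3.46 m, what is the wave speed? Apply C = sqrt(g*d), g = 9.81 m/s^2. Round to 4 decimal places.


Using the shallow-water approximation:
C = sqrt(g * d) = sqrt(9.81 * 3.46)
C = sqrt(33.9426)
C = 5.8260 m/s

5.8260


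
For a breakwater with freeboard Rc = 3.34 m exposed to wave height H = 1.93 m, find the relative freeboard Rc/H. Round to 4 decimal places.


Relative freeboard = Rc / H
= 3.34 / 1.93
= 1.7306

1.7306


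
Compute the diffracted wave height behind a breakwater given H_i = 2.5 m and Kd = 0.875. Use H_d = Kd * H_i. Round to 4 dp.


H_d = Kd * H_i
H_d = 0.875 * 2.5
H_d = 2.1875 m

2.1875


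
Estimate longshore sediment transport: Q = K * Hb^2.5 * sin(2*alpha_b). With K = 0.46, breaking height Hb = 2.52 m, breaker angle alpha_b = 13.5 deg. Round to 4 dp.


Q = K * Hb^2.5 * sin(2 * alpha_b)
Hb^2.5 = 2.52^2.5 = 10.080947
sin(2 * 13.5) = sin(27.0) = 0.453990
Q = 0.46 * 10.080947 * 0.453990
Q = 2.1053 m^3/s

2.1053


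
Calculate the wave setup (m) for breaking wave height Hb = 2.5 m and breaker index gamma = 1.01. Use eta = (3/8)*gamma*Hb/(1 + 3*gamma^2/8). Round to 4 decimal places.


eta = (3/8) * gamma * Hb / (1 + 3*gamma^2/8)
Numerator = (3/8) * 1.01 * 2.5 = 0.946875
Denominator = 1 + 3*1.01^2/8 = 1 + 0.382538 = 1.382538
eta = 0.946875 / 1.382538
eta = 0.6849 m

0.6849


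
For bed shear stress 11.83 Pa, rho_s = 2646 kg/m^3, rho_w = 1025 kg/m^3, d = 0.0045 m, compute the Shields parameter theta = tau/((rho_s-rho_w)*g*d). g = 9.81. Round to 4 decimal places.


theta = tau / ((rho_s - rho_w) * g * d)
rho_s - rho_w = 2646 - 1025 = 1621
Denominator = 1621 * 9.81 * 0.0045 = 71.559045
theta = 11.83 / 71.559045
theta = 0.1653

0.1653


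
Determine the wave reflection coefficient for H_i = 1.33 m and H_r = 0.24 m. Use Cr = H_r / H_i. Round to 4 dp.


Cr = H_r / H_i
Cr = 0.24 / 1.33
Cr = 0.1805

0.1805


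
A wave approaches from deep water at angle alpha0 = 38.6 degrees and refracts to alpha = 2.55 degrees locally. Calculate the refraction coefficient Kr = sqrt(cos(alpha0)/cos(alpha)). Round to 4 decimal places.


Kr = sqrt(cos(alpha0) / cos(alpha))
cos(38.6) = 0.781520
cos(2.55) = 0.999010
Kr = sqrt(0.781520 / 0.999010)
Kr = sqrt(0.782295)
Kr = 0.8845

0.8845


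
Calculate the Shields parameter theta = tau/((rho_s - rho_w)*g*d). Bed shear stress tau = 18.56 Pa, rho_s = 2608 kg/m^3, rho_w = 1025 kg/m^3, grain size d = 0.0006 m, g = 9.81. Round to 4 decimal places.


theta = tau / ((rho_s - rho_w) * g * d)
rho_s - rho_w = 2608 - 1025 = 1583
Denominator = 1583 * 9.81 * 0.0006 = 9.317538
theta = 18.56 / 9.317538
theta = 1.9919

1.9919


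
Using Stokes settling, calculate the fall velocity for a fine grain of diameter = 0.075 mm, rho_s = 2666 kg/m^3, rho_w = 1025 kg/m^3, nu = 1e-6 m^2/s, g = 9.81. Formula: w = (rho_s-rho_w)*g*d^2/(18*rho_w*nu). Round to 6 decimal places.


w = (rho_s - rho_w) * g * d^2 / (18 * rho_w * nu)
d = 0.075 mm = 0.000075 m
rho_s - rho_w = 2666 - 1025 = 1641
Numerator = 1641 * 9.81 * (0.000075)^2 = 0.000090552431
Denominator = 18 * 1025 * 1e-6 = 0.018450
w = 0.004908 m/s

0.004908


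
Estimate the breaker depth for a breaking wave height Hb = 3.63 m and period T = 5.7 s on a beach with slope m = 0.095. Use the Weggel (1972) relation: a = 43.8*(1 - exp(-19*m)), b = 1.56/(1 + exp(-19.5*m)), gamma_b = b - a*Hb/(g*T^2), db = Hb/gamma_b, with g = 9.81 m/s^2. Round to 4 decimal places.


a = 43.8 * (1 - exp(-19 * m))
exp(-19 * 0.095) = exp(-1.8050) = 0.164474
a = 43.8 * (1 - 0.164474) = 36.596019
b = 1.56 / (1 + exp(-19.5 * m))
exp(-19.5 * 0.095) = exp(-1.8525) = 0.156845
b = 1.56 / (1 + 0.156845) = 1.348496
Hb / (g * T^2) = 3.63 / (9.81 * 5.7^2) = 3.63 / 318.7269 = 0.01138906
gamma_b = b - a * Hb/(g*T^2) = 1.348496 - 36.596019 * 0.01138906 = 0.931701
db = Hb / gamma_b = 3.63 / 0.931701
db = 3.8961 m

3.8961


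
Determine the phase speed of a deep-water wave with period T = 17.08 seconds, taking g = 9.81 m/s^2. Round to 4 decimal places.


We use the deep-water celerity formula:
C = g * T / (2 * pi)
C = 9.81 * 17.08 / (2 * 3.14159...)
C = 167.554800 / 6.283185
C = 26.6672 m/s

26.6672


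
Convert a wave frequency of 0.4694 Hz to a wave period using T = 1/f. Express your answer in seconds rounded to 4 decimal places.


T = 1 / f
T = 1 / 0.4694
T = 2.1304 s

2.1304


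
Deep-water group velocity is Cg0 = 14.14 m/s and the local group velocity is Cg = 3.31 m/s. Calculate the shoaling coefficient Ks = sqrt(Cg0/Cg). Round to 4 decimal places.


Ks = sqrt(Cg0 / Cg)
Ks = sqrt(14.14 / 3.31)
Ks = sqrt(4.2719)
Ks = 2.0669

2.0669


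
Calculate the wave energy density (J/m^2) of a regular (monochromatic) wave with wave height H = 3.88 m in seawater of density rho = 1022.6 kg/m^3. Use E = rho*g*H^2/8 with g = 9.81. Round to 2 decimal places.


E = (1/8) * rho * g * H^2
E = (1/8) * 1022.6 * 9.81 * 3.88^2
E = 0.125 * 1022.6 * 9.81 * 15.0544
E = 18877.66 J/m^2

18877.66


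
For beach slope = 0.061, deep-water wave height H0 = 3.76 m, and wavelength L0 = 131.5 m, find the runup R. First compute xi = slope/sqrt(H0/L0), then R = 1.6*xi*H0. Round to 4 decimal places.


xi = slope / sqrt(H0/L0)
H0/L0 = 3.76/131.5 = 0.028593
sqrt(0.028593) = 0.169095
xi = 0.061 / 0.169095 = 0.360744
R = 1.6 * xi * H0 = 1.6 * 0.360744 * 3.76
R = 2.1702 m

2.1702


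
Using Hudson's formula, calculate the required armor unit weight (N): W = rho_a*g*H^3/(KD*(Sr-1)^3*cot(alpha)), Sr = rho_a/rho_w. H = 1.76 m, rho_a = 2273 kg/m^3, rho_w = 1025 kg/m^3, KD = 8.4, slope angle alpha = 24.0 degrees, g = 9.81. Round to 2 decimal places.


Sr = rho_a / rho_w = 2273 / 1025 = 2.217561
(Sr - 1) = 1.217561
(Sr - 1)^3 = 1.804979
cot(24.0) = 1 / tan(24.0) = 1 / 0.445229 = 2.246037
Numerator = 2273 * 9.81 * 1.76^3 = 121564.4100
Denominator = 8.4 * 1.804979 * 2.246037 = 34.054014
W = 121564.4100 / 34.054014
W = 3569.75 N

3569.75


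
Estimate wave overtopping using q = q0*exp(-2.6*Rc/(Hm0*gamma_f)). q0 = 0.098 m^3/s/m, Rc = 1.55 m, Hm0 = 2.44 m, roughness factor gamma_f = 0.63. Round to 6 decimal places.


q = q0 * exp(-2.6 * Rc / (Hm0 * gamma_f))
Exponent = -2.6 * 1.55 / (2.44 * 0.63)
= -2.6 * 1.55 / 1.5372
= -2.621650
exp(-2.621650) = 0.072683
q = 0.098 * 0.072683
q = 0.007123 m^3/s/m

0.007123


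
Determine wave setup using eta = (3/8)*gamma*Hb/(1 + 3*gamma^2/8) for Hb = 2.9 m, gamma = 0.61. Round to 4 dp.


eta = (3/8) * gamma * Hb / (1 + 3*gamma^2/8)
Numerator = (3/8) * 0.61 * 2.9 = 0.663375
Denominator = 1 + 3*0.61^2/8 = 1 + 0.139538 = 1.139538
eta = 0.663375 / 1.139538
eta = 0.5821 m

0.5821


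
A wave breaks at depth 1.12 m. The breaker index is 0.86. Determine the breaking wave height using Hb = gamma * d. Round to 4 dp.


Hb = gamma * d
Hb = 0.86 * 1.12
Hb = 0.9632 m

0.9632


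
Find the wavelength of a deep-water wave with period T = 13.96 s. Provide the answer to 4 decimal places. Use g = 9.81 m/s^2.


L0 = g * T^2 / (2 * pi)
L0 = 9.81 * 13.96^2 / (2 * pi)
L0 = 9.81 * 194.8816 / 6.28319
L0 = 1911.7885 / 6.28319
L0 = 304.2706 m

304.2706


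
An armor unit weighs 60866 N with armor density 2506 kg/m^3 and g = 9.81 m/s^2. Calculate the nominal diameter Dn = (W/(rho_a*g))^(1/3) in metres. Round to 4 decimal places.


V = W / (rho_a * g)
V = 60866 / (2506 * 9.81)
V = 60866 / 24583.86
V = 2.475852 m^3
Dn = V^(1/3) = 2.475852^(1/3)
Dn = 1.3528 m

1.3528


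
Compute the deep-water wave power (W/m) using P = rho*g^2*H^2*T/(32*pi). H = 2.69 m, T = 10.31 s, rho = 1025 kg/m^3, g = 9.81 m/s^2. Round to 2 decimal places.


P = rho * g^2 * H^2 * T / (32 * pi)
P = 1025 * 9.81^2 * 2.69^2 * 10.31 / (32 * pi)
P = 1025 * 96.2361 * 7.2361 * 10.31 / 100.53096
P = 73202.39 W/m

73202.39


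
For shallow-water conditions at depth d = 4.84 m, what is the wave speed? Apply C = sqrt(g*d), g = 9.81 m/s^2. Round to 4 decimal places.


Using the shallow-water approximation:
C = sqrt(g * d) = sqrt(9.81 * 4.84)
C = sqrt(47.4804)
C = 6.8906 m/s

6.8906


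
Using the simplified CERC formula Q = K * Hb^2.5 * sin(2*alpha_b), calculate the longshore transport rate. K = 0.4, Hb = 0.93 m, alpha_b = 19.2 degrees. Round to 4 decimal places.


Q = K * Hb^2.5 * sin(2 * alpha_b)
Hb^2.5 = 0.93^2.5 = 0.834079
sin(2 * 19.2) = sin(38.4) = 0.621148
Q = 0.4 * 0.834079 * 0.621148
Q = 0.2072 m^3/s

0.2072


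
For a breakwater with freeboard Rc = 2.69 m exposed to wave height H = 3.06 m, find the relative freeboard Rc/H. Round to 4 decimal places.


Relative freeboard = Rc / H
= 2.69 / 3.06
= 0.8791

0.8791


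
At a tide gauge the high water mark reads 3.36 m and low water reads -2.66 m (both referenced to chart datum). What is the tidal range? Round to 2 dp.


Tidal range = High water - Low water
Tidal range = 3.36 - (-2.66)
Tidal range = 6.02 m

6.02


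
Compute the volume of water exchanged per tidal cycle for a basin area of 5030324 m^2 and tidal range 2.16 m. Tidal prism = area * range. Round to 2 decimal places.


Tidal prism = Area * Tidal range
P = 5030324 * 2.16
P = 10865499.84 m^3

10865499.84


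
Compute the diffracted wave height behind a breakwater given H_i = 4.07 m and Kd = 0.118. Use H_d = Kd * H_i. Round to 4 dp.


H_d = Kd * H_i
H_d = 0.118 * 4.07
H_d = 0.4803 m

0.4803


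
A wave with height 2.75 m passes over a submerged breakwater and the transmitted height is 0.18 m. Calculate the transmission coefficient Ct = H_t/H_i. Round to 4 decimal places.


Ct = H_t / H_i
Ct = 0.18 / 2.75
Ct = 0.0655

0.0655


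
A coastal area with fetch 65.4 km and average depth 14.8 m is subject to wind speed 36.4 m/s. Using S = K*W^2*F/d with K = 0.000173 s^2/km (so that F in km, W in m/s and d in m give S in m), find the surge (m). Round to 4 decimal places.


S = K * W^2 * F / d
W^2 = 36.4^2 = 1324.96
S = 0.000173 * 1324.96 * 65.4 / 14.8
Numerator = 0.000173 * 1324.96 * 65.4 = 14.990862
S = 14.990862 / 14.8 = 1.0129 m

1.0129


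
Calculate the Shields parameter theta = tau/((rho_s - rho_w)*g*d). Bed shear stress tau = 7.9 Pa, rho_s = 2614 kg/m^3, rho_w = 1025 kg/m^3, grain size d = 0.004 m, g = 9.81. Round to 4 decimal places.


theta = tau / ((rho_s - rho_w) * g * d)
rho_s - rho_w = 2614 - 1025 = 1589
Denominator = 1589 * 9.81 * 0.004 = 62.352360
theta = 7.9 / 62.352360
theta = 0.1267

0.1267


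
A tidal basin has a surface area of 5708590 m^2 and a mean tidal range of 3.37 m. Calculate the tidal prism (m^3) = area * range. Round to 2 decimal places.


Tidal prism = Area * Tidal range
P = 5708590 * 3.37
P = 19237948.30 m^3

19237948.30


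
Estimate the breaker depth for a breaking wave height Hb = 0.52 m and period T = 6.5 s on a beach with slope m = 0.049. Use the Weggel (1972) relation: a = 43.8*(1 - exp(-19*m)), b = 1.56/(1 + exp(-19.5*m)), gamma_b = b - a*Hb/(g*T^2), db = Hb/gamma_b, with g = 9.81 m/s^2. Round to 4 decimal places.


a = 43.8 * (1 - exp(-19 * m))
exp(-19 * 0.049) = exp(-0.9310) = 0.394159
a = 43.8 * (1 - 0.394159) = 26.535820
b = 1.56 / (1 + exp(-19.5 * m))
exp(-19.5 * 0.049) = exp(-0.9555) = 0.384620
b = 1.56 / (1 + 0.384620) = 1.126663
Hb / (g * T^2) = 0.52 / (9.81 * 6.5^2) = 0.52 / 414.4725 = 0.00125461
gamma_b = b - a * Hb/(g*T^2) = 1.126663 - 26.535820 * 0.00125461 = 1.093371
db = Hb / gamma_b = 0.52 / 1.093371
db = 0.4756 m

0.4756


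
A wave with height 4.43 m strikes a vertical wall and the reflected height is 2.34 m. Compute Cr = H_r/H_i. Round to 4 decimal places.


Cr = H_r / H_i
Cr = 2.34 / 4.43
Cr = 0.5282

0.5282


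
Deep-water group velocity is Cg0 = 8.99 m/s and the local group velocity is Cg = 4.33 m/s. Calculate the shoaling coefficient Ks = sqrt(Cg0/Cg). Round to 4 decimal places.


Ks = sqrt(Cg0 / Cg)
Ks = sqrt(8.99 / 4.33)
Ks = sqrt(2.0762)
Ks = 1.4409

1.4409


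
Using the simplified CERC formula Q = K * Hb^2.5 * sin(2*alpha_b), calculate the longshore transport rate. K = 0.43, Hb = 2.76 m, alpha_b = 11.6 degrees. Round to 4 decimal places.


Q = K * Hb^2.5 * sin(2 * alpha_b)
Hb^2.5 = 2.76^2.5 = 12.655308
sin(2 * 11.6) = sin(23.2) = 0.393942
Q = 0.43 * 12.655308 * 0.393942
Q = 2.1437 m^3/s

2.1437


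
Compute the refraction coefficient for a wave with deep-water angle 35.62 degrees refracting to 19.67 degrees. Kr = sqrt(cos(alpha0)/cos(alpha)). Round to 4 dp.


Kr = sqrt(cos(alpha0) / cos(alpha))
cos(35.62) = 0.812898
cos(19.67) = 0.941647
Kr = sqrt(0.812898 / 0.941647)
Kr = sqrt(0.863272)
Kr = 0.9291

0.9291


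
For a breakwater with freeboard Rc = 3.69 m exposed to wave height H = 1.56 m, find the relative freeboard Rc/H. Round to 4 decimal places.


Relative freeboard = Rc / H
= 3.69 / 1.56
= 2.3654

2.3654


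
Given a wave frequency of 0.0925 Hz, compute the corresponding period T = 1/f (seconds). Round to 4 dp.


T = 1 / f
T = 1 / 0.0925
T = 10.8108 s

10.8108


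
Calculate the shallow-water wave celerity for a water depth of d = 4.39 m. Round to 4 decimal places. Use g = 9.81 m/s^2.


Using the shallow-water approximation:
C = sqrt(g * d) = sqrt(9.81 * 4.39)
C = sqrt(43.0659)
C = 6.5625 m/s

6.5625


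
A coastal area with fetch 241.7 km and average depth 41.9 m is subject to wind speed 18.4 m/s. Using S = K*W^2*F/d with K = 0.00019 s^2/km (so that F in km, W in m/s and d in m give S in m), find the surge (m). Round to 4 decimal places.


S = K * W^2 * F / d
W^2 = 18.4^2 = 338.56
S = 0.00019 * 338.56 * 241.7 / 41.9
Numerator = 0.00019 * 338.56 * 241.7 = 15.547691
S = 15.547691 / 41.9 = 0.3711 m

0.3711


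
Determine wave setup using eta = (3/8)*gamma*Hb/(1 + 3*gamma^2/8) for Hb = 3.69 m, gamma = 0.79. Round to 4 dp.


eta = (3/8) * gamma * Hb / (1 + 3*gamma^2/8)
Numerator = (3/8) * 0.79 * 3.69 = 1.093163
Denominator = 1 + 3*0.79^2/8 = 1 + 0.234038 = 1.234038
eta = 1.093163 / 1.234038
eta = 0.8858 m

0.8858


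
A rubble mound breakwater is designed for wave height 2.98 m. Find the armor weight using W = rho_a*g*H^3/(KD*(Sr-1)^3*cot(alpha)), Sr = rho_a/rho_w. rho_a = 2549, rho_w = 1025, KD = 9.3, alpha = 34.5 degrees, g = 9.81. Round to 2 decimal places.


Sr = rho_a / rho_w = 2549 / 1025 = 2.486829
(Sr - 1) = 1.486829
(Sr - 1)^3 = 3.286876
cot(34.5) = 1 / tan(34.5) = 1 / 0.687281 = 1.455009
Numerator = 2549 * 9.81 * 2.98^3 = 661740.3778
Denominator = 9.3 * 3.286876 * 1.455009 = 44.476637
W = 661740.3778 / 44.476637
W = 14878.38 N

14878.38


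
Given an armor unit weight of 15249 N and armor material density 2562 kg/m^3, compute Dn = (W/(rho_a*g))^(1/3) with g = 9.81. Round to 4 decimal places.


V = W / (rho_a * g)
V = 15249 / (2562 * 9.81)
V = 15249 / 25133.22
V = 0.606727 m^3
Dn = V^(1/3) = 0.606727^(1/3)
Dn = 0.8466 m

0.8466


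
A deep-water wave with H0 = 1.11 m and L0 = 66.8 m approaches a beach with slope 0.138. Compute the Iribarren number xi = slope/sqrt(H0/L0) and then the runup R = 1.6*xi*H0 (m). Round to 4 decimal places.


xi = slope / sqrt(H0/L0)
H0/L0 = 1.11/66.8 = 0.016617
sqrt(0.016617) = 0.128906
xi = 0.138 / 0.128906 = 1.070547
R = 1.6 * xi * H0 = 1.6 * 1.070547 * 1.11
R = 1.9013 m

1.9013


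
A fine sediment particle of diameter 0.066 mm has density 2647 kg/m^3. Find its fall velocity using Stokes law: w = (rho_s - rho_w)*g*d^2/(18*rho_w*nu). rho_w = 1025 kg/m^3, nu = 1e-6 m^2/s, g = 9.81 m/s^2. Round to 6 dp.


w = (rho_s - rho_w) * g * d^2 / (18 * rho_w * nu)
d = 0.066 mm = 0.000066 m
rho_s - rho_w = 2647 - 1025 = 1622
Numerator = 1622 * 9.81 * (0.000066)^2 = 0.000069311888
Denominator = 18 * 1025 * 1e-6 = 0.018450
w = 0.003757 m/s

0.003757


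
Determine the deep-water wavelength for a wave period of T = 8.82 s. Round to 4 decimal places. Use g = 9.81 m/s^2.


L0 = g * T^2 / (2 * pi)
L0 = 9.81 * 8.82^2 / (2 * pi)
L0 = 9.81 * 77.7924 / 6.28319
L0 = 763.1434 / 6.28319
L0 = 121.4581 m

121.4581


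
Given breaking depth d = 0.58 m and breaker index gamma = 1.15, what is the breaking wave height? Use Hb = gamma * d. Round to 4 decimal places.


Hb = gamma * d
Hb = 1.15 * 0.58
Hb = 0.6670 m

0.6670


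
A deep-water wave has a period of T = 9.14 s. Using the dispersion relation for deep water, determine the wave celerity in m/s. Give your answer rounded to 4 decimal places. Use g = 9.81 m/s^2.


We use the deep-water celerity formula:
C = g * T / (2 * pi)
C = 9.81 * 9.14 / (2 * 3.14159...)
C = 89.663400 / 6.283185
C = 14.2704 m/s

14.2704


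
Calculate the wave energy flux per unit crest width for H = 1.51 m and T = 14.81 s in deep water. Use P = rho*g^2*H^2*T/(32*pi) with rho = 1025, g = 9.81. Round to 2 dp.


P = rho * g^2 * H^2 * T / (32 * pi)
P = 1025 * 9.81^2 * 1.51^2 * 14.81 / (32 * pi)
P = 1025 * 96.2361 * 2.2801 * 14.81 / 100.53096
P = 33133.78 W/m

33133.78


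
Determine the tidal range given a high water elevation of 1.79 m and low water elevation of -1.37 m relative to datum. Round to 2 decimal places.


Tidal range = High water - Low water
Tidal range = 1.79 - (-1.37)
Tidal range = 3.16 m

3.16


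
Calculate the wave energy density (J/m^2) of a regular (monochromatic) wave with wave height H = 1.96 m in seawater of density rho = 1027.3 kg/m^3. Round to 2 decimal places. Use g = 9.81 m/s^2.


E = (1/8) * rho * g * H^2
E = (1/8) * 1027.3 * 9.81 * 1.96^2
E = 0.125 * 1027.3 * 9.81 * 3.8416
E = 4839.37 J/m^2

4839.37


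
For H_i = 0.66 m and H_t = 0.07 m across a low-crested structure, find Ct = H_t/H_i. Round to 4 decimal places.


Ct = H_t / H_i
Ct = 0.07 / 0.66
Ct = 0.1061

0.1061


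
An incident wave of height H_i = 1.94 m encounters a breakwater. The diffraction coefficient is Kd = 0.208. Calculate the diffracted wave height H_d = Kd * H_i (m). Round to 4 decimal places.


H_d = Kd * H_i
H_d = 0.208 * 1.94
H_d = 0.4035 m

0.4035


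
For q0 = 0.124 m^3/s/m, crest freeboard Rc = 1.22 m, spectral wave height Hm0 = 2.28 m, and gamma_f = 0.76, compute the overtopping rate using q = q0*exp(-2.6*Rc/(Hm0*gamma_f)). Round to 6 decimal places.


q = q0 * exp(-2.6 * Rc / (Hm0 * gamma_f))
Exponent = -2.6 * 1.22 / (2.28 * 0.76)
= -2.6 * 1.22 / 1.7328
= -1.830563
exp(-1.830563) = 0.160323
q = 0.124 * 0.160323
q = 0.019880 m^3/s/m

0.019880


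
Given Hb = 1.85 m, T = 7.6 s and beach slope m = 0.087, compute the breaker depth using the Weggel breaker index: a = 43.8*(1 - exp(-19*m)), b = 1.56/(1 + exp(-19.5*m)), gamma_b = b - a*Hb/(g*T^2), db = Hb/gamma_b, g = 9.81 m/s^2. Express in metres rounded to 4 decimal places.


a = 43.8 * (1 - exp(-19 * m))
exp(-19 * 0.087) = exp(-1.6530) = 0.191475
a = 43.8 * (1 - 0.191475) = 35.413412
b = 1.56 / (1 + exp(-19.5 * m))
exp(-19.5 * 0.087) = exp(-1.6965) = 0.183324
b = 1.56 / (1 + 0.183324) = 1.318320
Hb / (g * T^2) = 1.85 / (9.81 * 7.6^2) = 1.85 / 566.6256 = 0.00326494
gamma_b = b - a * Hb/(g*T^2) = 1.318320 - 35.413412 * 0.00326494 = 1.202697
db = Hb / gamma_b = 1.85 / 1.202697
db = 1.5382 m

1.5382


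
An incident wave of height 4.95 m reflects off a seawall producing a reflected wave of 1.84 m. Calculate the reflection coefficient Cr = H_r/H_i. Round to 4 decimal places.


Cr = H_r / H_i
Cr = 1.84 / 4.95
Cr = 0.3717

0.3717


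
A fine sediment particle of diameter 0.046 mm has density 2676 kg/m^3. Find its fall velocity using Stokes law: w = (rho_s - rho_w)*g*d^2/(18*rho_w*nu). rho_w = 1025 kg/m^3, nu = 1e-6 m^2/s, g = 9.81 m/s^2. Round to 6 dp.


w = (rho_s - rho_w) * g * d^2 / (18 * rho_w * nu)
d = 0.046 mm = 0.000046 m
rho_s - rho_w = 2676 - 1025 = 1651
Numerator = 1651 * 9.81 * (0.000046)^2 = 0.000034271392
Denominator = 18 * 1025 * 1e-6 = 0.018450
w = 0.001858 m/s

0.001858


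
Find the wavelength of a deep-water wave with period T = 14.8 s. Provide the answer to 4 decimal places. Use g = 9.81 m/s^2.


L0 = g * T^2 / (2 * pi)
L0 = 9.81 * 14.8^2 / (2 * pi)
L0 = 9.81 * 219.0400 / 6.28319
L0 = 2148.7824 / 6.28319
L0 = 341.9893 m

341.9893


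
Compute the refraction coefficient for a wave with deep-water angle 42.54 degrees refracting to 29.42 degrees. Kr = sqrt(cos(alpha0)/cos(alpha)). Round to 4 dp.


Kr = sqrt(cos(alpha0) / cos(alpha))
cos(42.54) = 0.736806
cos(29.42) = 0.871042
Kr = sqrt(0.736806 / 0.871042)
Kr = sqrt(0.845889)
Kr = 0.9197

0.9197


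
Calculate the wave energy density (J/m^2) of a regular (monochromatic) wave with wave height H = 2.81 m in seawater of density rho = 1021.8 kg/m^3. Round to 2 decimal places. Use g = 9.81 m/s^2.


E = (1/8) * rho * g * H^2
E = (1/8) * 1021.8 * 9.81 * 2.81^2
E = 0.125 * 1021.8 * 9.81 * 7.8961
E = 9893.67 J/m^2

9893.67


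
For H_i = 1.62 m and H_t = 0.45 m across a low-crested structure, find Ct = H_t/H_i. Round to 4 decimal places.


Ct = H_t / H_i
Ct = 0.45 / 1.62
Ct = 0.2778

0.2778


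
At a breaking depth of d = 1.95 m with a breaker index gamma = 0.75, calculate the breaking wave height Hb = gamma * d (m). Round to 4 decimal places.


Hb = gamma * d
Hb = 0.75 * 1.95
Hb = 1.4625 m

1.4625


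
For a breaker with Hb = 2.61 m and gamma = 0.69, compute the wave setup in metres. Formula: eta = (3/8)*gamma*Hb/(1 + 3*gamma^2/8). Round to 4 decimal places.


eta = (3/8) * gamma * Hb / (1 + 3*gamma^2/8)
Numerator = (3/8) * 0.69 * 2.61 = 0.675337
Denominator = 1 + 3*0.69^2/8 = 1 + 0.178538 = 1.178538
eta = 0.675337 / 1.178538
eta = 0.5730 m

0.5730


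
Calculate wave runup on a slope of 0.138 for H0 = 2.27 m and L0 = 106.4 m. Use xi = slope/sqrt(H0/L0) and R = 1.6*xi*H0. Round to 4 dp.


xi = slope / sqrt(H0/L0)
H0/L0 = 2.27/106.4 = 0.021335
sqrt(0.021335) = 0.146064
xi = 0.138 / 0.146064 = 0.944794
R = 1.6 * xi * H0 = 1.6 * 0.944794 * 2.27
R = 3.4315 m

3.4315


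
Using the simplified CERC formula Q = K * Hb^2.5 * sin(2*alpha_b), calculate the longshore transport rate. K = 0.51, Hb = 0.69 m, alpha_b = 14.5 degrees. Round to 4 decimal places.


Q = K * Hb^2.5 * sin(2 * alpha_b)
Hb^2.5 = 0.69^2.5 = 0.395478
sin(2 * 14.5) = sin(29.0) = 0.484810
Q = 0.51 * 0.395478 * 0.484810
Q = 0.0978 m^3/s

0.0978


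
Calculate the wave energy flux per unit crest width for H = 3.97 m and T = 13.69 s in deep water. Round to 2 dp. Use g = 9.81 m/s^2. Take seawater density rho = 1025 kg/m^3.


P = rho * g^2 * H^2 * T / (32 * pi)
P = 1025 * 9.81^2 * 3.97^2 * 13.69 / (32 * pi)
P = 1025 * 96.2361 * 15.7609 * 13.69 / 100.53096
P = 211712.50 W/m

211712.50


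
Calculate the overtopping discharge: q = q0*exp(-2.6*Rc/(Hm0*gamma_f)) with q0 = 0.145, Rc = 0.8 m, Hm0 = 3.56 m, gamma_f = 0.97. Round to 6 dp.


q = q0 * exp(-2.6 * Rc / (Hm0 * gamma_f))
Exponent = -2.6 * 0.8 / (3.56 * 0.97)
= -2.6 * 0.8 / 3.4532
= -0.602340
exp(-0.602340) = 0.547529
q = 0.145 * 0.547529
q = 0.079392 m^3/s/m

0.079392


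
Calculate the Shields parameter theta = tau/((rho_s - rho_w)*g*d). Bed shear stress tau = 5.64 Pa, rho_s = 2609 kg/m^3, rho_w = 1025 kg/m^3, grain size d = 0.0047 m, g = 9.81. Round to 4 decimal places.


theta = tau / ((rho_s - rho_w) * g * d)
rho_s - rho_w = 2609 - 1025 = 1584
Denominator = 1584 * 9.81 * 0.0047 = 73.033488
theta = 5.64 / 73.033488
theta = 0.0772

0.0772


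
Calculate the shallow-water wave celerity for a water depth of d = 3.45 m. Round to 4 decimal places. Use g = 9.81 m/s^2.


Using the shallow-water approximation:
C = sqrt(g * d) = sqrt(9.81 * 3.45)
C = sqrt(33.8445)
C = 5.8176 m/s

5.8176


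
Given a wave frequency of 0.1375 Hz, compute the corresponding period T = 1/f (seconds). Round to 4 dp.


T = 1 / f
T = 1 / 0.1375
T = 7.2727 s

7.2727


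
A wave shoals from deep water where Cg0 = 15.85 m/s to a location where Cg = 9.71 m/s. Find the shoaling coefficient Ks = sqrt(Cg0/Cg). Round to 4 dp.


Ks = sqrt(Cg0 / Cg)
Ks = sqrt(15.85 / 9.71)
Ks = sqrt(1.6323)
Ks = 1.2776

1.2776


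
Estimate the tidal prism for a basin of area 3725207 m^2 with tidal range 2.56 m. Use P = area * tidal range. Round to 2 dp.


Tidal prism = Area * Tidal range
P = 3725207 * 2.56
P = 9536529.92 m^3

9536529.92


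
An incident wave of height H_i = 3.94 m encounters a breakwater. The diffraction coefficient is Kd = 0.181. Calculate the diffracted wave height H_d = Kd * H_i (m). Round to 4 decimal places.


H_d = Kd * H_i
H_d = 0.181 * 3.94
H_d = 0.7131 m

0.7131


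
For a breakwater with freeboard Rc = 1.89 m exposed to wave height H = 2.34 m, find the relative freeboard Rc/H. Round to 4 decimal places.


Relative freeboard = Rc / H
= 1.89 / 2.34
= 0.8077

0.8077


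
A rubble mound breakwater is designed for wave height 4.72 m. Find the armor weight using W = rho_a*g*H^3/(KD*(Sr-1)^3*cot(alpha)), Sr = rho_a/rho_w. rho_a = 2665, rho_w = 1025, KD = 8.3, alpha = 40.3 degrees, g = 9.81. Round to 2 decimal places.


Sr = rho_a / rho_w = 2665 / 1025 = 2.600000
(Sr - 1) = 1.600000
(Sr - 1)^3 = 4.096000
cot(40.3) = 1 / tan(40.3) = 1 / 0.848062 = 1.179160
Numerator = 2665 * 9.81 * 4.72^3 = 2749110.6270
Denominator = 8.3 * 4.096000 * 1.179160 = 40.087651
W = 2749110.6270 / 40.087651
W = 68577.49 N

68577.49


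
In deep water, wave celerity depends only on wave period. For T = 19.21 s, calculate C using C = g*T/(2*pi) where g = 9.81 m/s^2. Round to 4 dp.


We use the deep-water celerity formula:
C = g * T / (2 * pi)
C = 9.81 * 19.21 / (2 * 3.14159...)
C = 188.450100 / 6.283185
C = 29.9928 m/s

29.9928
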